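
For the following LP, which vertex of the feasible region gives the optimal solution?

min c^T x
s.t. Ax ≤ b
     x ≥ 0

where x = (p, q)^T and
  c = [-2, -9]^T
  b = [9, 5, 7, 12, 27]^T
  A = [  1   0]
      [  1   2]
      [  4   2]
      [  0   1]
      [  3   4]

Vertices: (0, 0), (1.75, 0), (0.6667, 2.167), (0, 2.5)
Evaluating z = -2p - 9q at each vertex:
  (0, 0): z = 0
  (1.75, 0): z = -3.5
  (0.6667, 2.167): z = -20.83
  (0, 2.5): z = -22.5

The smallest value is z = -22.5, attained at (0, 2.5).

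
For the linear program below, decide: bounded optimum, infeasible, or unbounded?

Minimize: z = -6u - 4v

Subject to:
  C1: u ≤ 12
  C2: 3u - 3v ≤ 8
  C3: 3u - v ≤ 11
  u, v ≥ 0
Feasible point: (0, 0) satisfies every constraint, so the LP is feasible.
Direction d = (0, 1): for each constraint row a, a·d ≤ 0 —
  (1)(0) + (0)(1) = 0 ≤ 0
  (3)(0) + (-3)(1) = -3 ≤ 0
  (3)(0) + (-1)(1) = -1 ≤ 0
and d ≥ 0, so (0, 0) + t·d stays feasible for every t ≥ 0. Along this ray z = -6u - 4v changes by -4 per unit t, so z → −∞.

Unbounded — the objective can decrease without bound over the feasible region.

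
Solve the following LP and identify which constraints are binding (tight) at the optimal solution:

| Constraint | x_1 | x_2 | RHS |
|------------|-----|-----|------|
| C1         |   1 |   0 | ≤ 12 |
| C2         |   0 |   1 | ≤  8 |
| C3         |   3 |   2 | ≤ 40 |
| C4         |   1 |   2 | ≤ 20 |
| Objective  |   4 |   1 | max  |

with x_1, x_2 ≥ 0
Optimal: x_1 = 12, x_2 = 2
Slack at optimum:
  C1: slack = 0 (binding)
  C2: slack = 6
  C3: slack = 0 (binding)
  C4: slack = 4
  x_1 ≥ 0: x_1 = 12
  x_2 ≥ 0: x_2 = 2
Binding constraints: C1, C3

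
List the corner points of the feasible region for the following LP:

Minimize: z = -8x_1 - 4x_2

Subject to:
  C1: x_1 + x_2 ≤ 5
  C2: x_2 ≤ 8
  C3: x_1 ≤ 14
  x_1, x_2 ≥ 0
Each vertex is the intersection of two constraint boundaries that also satisfies all remaining constraints:
  x_1 = 0 and x_2 = 0 → (0, 0)
  x_1 + x_2 = 5 and x_2 = 0 → (5, 0)
  x_1 + x_2 = 5 and x_1 = 0 → (0, 5)

Vertices: (0, 0), (5, 0), (0, 5)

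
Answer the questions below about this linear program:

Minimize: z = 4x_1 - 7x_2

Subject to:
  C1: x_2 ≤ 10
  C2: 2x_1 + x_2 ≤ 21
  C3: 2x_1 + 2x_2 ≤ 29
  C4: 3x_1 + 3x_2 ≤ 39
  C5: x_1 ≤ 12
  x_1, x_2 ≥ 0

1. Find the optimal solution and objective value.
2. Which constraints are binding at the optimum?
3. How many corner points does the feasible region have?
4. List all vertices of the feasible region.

1. x_1 = 0, x_2 = 10, z = -70
2. C1, x_1 ≥ 0
3. 5
4. (0, 0), (10.5, 0), (8, 5), (3, 10), (0, 10)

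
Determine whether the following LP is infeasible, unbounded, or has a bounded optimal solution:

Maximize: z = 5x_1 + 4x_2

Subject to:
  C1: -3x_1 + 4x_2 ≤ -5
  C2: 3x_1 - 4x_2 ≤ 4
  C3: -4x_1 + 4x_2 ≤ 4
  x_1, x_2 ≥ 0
C2 requires 3x_1 - 4x_2 ≤ 4, while C1 (-3x_1 + 4x_2 ≤ -5) is equivalent to 3x_1 - 4x_2 ≥ 5. Together they would need 5 ≤ 3x_1 - 4x_2 ≤ 4, which is impossible since 5 > 4. No point satisfies all constraints.

Infeasible — the constraint set is empty.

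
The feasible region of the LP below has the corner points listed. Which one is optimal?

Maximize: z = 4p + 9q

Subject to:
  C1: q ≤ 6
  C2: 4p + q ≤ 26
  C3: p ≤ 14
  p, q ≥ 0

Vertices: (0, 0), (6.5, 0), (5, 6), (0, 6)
Evaluating z = 4p + 9q at each vertex:
  (0, 0): z = 0
  (6.5, 0): z = 26
  (5, 6): z = 74
  (0, 6): z = 54

The largest value is z = 74, attained at (5, 6).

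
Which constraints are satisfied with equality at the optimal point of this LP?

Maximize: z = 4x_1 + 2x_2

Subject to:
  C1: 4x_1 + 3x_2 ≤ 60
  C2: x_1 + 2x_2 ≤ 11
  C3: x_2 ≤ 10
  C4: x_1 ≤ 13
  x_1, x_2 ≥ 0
Optimal: x_1 = 11, x_2 = 0
Slack at optimum:
  C1: slack = 16
  C2: slack = 0 (binding)
  C3: slack = 10
  C4: slack = 2
  x_1 ≥ 0: x_1 = 11
  x_2 ≥ 0: x_2 = 0 (binding)
Binding constraints: C2, x_2 ≥ 0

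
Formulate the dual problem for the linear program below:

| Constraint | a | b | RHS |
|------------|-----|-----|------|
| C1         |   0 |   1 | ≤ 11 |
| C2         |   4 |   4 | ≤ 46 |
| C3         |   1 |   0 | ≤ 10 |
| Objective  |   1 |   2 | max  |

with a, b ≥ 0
Minimize: z = 11y1 + 46y2 + 10y3

Subject to:
  C1: -4y2 - y3 ≤ -1
  C2: -y1 - 4y2 ≤ -2
  y1, y2, y3 ≥ 0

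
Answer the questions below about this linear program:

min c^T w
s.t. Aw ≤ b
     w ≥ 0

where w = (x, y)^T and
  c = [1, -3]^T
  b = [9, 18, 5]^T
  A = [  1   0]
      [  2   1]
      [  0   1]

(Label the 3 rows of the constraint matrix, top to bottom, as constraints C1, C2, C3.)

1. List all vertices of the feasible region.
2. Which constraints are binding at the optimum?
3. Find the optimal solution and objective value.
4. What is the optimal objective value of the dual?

1. (0, 0), (9, 0), (6.5, 5), (0, 5)
2. C3, x ≥ 0
3. x = 0, y = 5, z = -15
4. -15 (by strong duality, equal to the primal optimum)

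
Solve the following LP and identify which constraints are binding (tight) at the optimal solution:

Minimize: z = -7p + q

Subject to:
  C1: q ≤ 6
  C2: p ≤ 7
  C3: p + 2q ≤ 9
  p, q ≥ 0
Optimal: p = 7, q = 0
Binding: C2, q ≥ 0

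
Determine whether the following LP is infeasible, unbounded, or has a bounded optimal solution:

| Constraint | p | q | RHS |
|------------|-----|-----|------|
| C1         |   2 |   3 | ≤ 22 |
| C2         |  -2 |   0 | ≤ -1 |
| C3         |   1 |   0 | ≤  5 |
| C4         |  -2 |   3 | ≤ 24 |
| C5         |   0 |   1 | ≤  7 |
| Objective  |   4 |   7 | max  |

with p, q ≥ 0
The point (0.5, 7) satisfies every constraint, so the LP is feasible; the constraints give p ≤ 5 and q ≤ 7, which with p, q ≥ 0 keep the feasible region inside a bounded box. A feasible, bounded LP attains a finite optimum at a vertex.

Feasible with finite optimum z* = 51 at (0.5, 7).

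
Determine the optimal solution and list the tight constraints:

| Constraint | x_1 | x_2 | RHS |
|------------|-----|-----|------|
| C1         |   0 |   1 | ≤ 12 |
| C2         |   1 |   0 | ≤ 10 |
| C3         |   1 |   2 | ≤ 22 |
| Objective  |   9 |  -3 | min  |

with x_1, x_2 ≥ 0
Optimal: x_1 = 0, x_2 = 11
Slack at optimum:
  C1: slack = 1
  C2: slack = 10
  C3: slack = 0 (binding)
  x_1 ≥ 0: x_1 = 0 (binding)
  x_2 ≥ 0: x_2 = 11
Binding constraints: C3, x_1 ≥ 0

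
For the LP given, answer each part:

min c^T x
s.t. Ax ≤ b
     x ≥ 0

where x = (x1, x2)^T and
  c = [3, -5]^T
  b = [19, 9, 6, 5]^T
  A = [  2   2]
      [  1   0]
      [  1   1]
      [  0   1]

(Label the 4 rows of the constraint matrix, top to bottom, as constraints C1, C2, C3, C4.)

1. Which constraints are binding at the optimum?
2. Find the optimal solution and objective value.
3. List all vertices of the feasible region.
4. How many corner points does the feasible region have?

1. C4, x1 ≥ 0
2. x1 = 0, x2 = 5, z = -25
3. (0, 0), (6, 0), (1, 5), (0, 5)
4. 4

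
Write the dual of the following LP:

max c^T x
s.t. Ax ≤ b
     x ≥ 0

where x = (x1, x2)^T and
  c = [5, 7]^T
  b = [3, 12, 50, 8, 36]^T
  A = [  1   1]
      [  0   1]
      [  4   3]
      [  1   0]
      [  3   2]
Minimize: z = 3y1 + 12y2 + 50y3 + 8y4 + 36y5

Subject to:
  C1: -y1 - 4y3 - y4 - 3y5 ≤ -5
  C2: -y1 - y2 - 3y3 - 2y5 ≤ -7
  y1, y2, y3, y4, y5 ≥ 0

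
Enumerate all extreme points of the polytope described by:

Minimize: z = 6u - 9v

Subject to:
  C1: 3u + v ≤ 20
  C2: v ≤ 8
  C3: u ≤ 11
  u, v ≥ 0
Each vertex is the intersection of two constraint boundaries that also satisfies all remaining constraints:
  u = 0 and v = 0 → (0, 0)
  3u + v = 20 and v = 0 → (6.667, 0)
  3u + v = 20 and v = 8 → (4, 8)
  v = 8 and u = 0 → (0, 8)

Vertices: (0, 0), (6.667, 0), (4, 8), (0, 8)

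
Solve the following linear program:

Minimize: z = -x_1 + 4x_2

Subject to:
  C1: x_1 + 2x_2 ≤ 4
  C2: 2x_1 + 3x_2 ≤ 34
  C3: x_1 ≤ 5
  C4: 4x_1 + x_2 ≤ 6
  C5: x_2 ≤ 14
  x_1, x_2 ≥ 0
x_1 = 1.5, x_2 = 0, z = -1.5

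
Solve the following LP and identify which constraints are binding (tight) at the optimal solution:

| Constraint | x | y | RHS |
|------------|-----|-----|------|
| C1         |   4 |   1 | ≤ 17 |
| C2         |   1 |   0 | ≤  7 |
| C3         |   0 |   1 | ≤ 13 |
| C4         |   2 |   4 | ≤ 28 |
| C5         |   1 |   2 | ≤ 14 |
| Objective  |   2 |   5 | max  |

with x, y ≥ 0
Optimal: x = 0, y = 7
Slack at optimum:
  C1: slack = 10
  C2: slack = 7
  C3: slack = 6
  C4: slack = 0 (binding)
  C5: slack = 0 (binding)
  x ≥ 0: x = 0 (binding)
  y ≥ 0: y = 7
Binding constraints: C4, C5, x ≥ 0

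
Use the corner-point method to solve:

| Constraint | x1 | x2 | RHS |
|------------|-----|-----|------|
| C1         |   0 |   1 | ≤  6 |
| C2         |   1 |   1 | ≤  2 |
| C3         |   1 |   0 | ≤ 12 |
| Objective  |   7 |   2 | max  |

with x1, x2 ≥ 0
Each vertex is the intersection of two constraint boundaries that also satisfies all remaining constraints:
  x1 = 0 and x2 = 0 → (0, 0)
  x1 + x2 = 2 and x2 = 0 → (2, 0)
  x1 + x2 = 2 and x1 = 0 → (0, 2)

Evaluating z = 7x1 + 2x2 at each vertex:
  (0, 0): z = 0
  (2, 0): z = 14
  (0, 2): z = 4

The maximum is at (2, 0) with z = 14.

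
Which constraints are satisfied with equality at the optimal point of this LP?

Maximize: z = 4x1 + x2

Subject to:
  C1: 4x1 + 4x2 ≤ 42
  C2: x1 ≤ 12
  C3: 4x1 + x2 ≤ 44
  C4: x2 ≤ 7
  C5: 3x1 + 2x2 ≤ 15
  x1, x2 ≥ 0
Optimal: x1 = 5, x2 = 0
Slack at optimum:
  C1: slack = 22
  C2: slack = 7
  C3: slack = 24
  C4: slack = 7
  C5: slack = 0 (binding)
  x1 ≥ 0: x1 = 5
  x2 ≥ 0: x2 = 0 (binding)
Binding constraints: C5, x2 ≥ 0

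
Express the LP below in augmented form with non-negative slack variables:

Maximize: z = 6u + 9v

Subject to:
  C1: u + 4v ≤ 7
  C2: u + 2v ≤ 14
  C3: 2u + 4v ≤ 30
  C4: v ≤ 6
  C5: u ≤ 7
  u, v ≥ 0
max z = 6u + 9v

s.t.
  u + 4v + s1 = 7
  u + 2v + s2 = 14
  2u + 4v + s3 = 30
  v + s4 = 6
  u + s5 = 7
  u, v, s1, s2, s3, s4, s5 ≥ 0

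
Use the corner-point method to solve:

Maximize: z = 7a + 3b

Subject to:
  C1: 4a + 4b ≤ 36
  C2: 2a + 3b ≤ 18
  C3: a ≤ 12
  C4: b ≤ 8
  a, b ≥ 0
Each vertex is the intersection of two constraint boundaries that also satisfies all remaining constraints:
  a = 0 and b = 0 → (0, 0)
  4a + 4b = 36 and 2a + 3b = 18 → (9, 0)
  2a + 3b = 18 and a = 0 → (0, 6)

Evaluating z = 7a + 3b at each vertex:
  (0, 0): z = 0
  (9, 0): z = 63
  (0, 6): z = 18

The maximum is at (9, 0) with z = 63.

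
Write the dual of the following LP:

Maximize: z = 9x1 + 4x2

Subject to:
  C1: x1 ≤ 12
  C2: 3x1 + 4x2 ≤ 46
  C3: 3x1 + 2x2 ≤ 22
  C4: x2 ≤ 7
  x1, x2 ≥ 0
Minimize: z = 12y1 + 46y2 + 22y3 + 7y4

Subject to:
  C1: -y1 - 3y2 - 3y3 ≤ -9
  C2: -4y2 - 2y3 - y4 ≤ -4
  y1, y2, y3, y4 ≥ 0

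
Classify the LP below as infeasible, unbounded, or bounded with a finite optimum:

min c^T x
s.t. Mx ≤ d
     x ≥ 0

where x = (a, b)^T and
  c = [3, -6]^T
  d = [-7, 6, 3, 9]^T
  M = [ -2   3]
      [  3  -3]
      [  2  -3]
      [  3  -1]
One constraint requires 2a - 3b ≤ 3, while the constraint -2a + 3b ≤ -7 is equivalent to 2a - 3b ≥ 7. Together they would need 7 ≤ 2a - 3b ≤ 3, which is impossible since 7 > 3. No point satisfies all constraints.

Infeasible: no point satisfies all constraints simultaneously.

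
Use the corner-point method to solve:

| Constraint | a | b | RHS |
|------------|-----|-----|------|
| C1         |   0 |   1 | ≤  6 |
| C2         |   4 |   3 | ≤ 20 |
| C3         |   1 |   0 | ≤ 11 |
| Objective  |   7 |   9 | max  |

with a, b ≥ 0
Each vertex is the intersection of two constraint boundaries that also satisfies all remaining constraints:
  a = 0 and b = 0 → (0, 0)
  4a + 3b = 20 and b = 0 → (5, 0)
  b = 6 and 4a + 3b = 20 → (0.5, 6)
  b = 6 and a = 0 → (0, 6)

Evaluating z = 7a + 9b at each vertex:
  (0, 0): z = 0
  (5, 0): z = 35
  (0.5, 6): z = 57.5
  (0, 6): z = 54

The maximum is at (0.5, 6) with z = 57.5.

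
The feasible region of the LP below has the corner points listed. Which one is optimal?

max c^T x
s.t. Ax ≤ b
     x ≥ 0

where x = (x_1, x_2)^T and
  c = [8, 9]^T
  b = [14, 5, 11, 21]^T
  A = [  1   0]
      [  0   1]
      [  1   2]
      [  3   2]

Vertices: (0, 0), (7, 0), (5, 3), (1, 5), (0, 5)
Evaluating z = 8x_1 + 9x_2 at each vertex:
  (0, 0): z = 0
  (7, 0): z = 56
  (5, 3): z = 67
  (1, 5): z = 53
  (0, 5): z = 45

The largest value is z = 67, attained at (5, 3).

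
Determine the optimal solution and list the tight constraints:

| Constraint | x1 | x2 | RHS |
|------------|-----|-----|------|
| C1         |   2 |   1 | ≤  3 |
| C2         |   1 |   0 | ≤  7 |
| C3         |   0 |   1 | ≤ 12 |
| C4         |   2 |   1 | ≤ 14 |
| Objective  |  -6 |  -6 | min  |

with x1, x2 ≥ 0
Optimal: x1 = 0, x2 = 3
Slack at optimum:
  C1: slack = 0 (binding)
  C2: slack = 7
  C3: slack = 9
  C4: slack = 11
  x1 ≥ 0: x1 = 0 (binding)
  x2 ≥ 0: x2 = 3
Binding constraints: C1, x1 ≥ 0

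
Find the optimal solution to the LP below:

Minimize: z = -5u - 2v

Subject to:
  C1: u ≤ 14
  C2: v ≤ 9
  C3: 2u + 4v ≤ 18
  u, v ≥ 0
u = 9, v = 0, z = -45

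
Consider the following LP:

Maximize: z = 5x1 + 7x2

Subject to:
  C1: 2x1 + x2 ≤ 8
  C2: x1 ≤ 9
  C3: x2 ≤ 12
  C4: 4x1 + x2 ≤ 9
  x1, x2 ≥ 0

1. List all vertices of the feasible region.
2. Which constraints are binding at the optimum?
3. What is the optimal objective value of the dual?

1. (0, 0), (2.25, 0), (0.5, 7), (0, 8)
2. C1, x1 ≥ 0
3. 56 (by strong duality, equal to the primal optimum)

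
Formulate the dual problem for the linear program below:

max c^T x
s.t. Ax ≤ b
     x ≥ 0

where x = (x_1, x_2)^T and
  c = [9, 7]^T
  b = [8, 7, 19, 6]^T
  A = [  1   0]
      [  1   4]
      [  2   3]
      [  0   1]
Minimize: z = 8y1 + 7y2 + 19y3 + 6y4

Subject to:
  C1: -y1 - y2 - 2y3 ≤ -9
  C2: -4y2 - 3y3 - y4 ≤ -7
  y1, y2, y3, y4 ≥ 0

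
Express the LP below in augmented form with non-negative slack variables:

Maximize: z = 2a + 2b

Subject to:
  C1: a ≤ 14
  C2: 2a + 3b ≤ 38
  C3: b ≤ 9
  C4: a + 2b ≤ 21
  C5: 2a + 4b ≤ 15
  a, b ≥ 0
max z = 2a + 2b

s.t.
  a + s1 = 14
  2a + 3b + s2 = 38
  b + s3 = 9
  a + 2b + s4 = 21
  2a + 4b + s5 = 15
  a, b, s1, s2, s3, s4, s5 ≥ 0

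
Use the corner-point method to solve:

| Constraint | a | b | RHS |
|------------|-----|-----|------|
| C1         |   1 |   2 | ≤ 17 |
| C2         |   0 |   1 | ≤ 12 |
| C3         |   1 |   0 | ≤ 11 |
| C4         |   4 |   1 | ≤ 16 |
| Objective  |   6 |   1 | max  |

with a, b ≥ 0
Each vertex is the intersection of two constraint boundaries that also satisfies all remaining constraints:
  a = 0 and b = 0 → (0, 0)
  4a + b = 16 and b = 0 → (4, 0)
  a + 2b = 17 and 4a + b = 16 → (2.143, 7.429)
  a + 2b = 17 and a = 0 → (0, 8.5)

Evaluating z = 6a + b at each vertex:
  (0, 0): z = 0
  (4, 0): z = 24
  (2.143, 7.429): z = 20.29
  (0, 8.5): z = 8.5

The maximum is at (4, 0) with z = 24.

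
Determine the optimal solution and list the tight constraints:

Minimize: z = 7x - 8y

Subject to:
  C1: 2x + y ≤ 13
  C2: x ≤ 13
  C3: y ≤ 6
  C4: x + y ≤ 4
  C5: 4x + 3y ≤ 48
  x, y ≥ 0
Optimal: x = 0, y = 4
Binding: C4, x ≥ 0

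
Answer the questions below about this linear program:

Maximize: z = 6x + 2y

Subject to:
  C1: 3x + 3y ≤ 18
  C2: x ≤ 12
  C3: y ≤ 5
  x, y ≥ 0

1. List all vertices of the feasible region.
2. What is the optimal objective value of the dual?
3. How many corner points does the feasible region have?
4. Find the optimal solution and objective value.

1. (0, 0), (6, 0), (1, 5), (0, 5)
2. 36 (by strong duality, equal to the primal optimum)
3. 4
4. x = 6, y = 0, z = 36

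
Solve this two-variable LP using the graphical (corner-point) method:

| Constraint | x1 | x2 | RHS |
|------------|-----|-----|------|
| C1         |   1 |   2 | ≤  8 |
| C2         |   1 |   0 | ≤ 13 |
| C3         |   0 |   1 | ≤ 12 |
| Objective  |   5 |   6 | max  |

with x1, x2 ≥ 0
Each vertex is the intersection of two constraint boundaries that also satisfies all remaining constraints:
  x1 = 0 and x2 = 0 → (0, 0)
  x1 + 2x2 = 8 and x2 = 0 → (8, 0)
  x1 + 2x2 = 8 and x1 = 0 → (0, 4)

Evaluating z = 5x1 + 6x2 at each vertex:
  (0, 0): z = 0
  (8, 0): z = 40
  (0, 4): z = 24

The maximum is at (8, 0) with z = 40.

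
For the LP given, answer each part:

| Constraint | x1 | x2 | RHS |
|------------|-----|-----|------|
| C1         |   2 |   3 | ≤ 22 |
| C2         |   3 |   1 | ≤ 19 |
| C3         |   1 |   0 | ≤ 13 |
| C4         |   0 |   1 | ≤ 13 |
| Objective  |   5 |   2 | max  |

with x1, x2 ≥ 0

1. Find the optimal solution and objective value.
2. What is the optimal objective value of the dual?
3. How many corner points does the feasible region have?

1. x1 = 5, x2 = 4, z = 33
2. 33 (by strong duality, equal to the primal optimum)
3. 4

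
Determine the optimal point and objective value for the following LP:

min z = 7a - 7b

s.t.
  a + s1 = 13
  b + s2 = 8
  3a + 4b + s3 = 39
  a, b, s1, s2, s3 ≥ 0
a = 0, b = 8, z = -56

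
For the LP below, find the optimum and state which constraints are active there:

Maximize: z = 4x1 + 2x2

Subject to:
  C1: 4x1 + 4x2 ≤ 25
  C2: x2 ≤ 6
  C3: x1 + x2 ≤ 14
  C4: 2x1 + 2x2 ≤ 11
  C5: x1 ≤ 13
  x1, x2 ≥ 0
Optimal: x1 = 5.5, x2 = 0
Binding: C4, x2 ≥ 0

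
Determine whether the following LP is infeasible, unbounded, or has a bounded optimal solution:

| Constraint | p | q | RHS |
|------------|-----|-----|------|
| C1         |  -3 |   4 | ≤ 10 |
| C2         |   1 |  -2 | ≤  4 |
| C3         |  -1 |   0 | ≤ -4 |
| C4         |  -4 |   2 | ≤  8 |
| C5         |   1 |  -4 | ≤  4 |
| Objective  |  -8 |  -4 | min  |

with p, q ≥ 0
Feasible point: (4, 0) satisfies every constraint, so the LP is feasible.
Direction d = (4, 3): for each constraint row a, a·d ≤ 0 —
  (-3)(4) + (4)(3) = 0 ≤ 0
  (1)(4) + (-2)(3) = -2 ≤ 0
  (-1)(4) + (0)(3) = -4 ≤ 0
  (-4)(4) + (2)(3) = -10 ≤ 0
  (1)(4) + (-4)(3) = -8 ≤ 0
and d ≥ 0, so (4, 0) + t·d stays feasible for every t ≥ 0. Along this ray z = -8p - 4q changes by -44 per unit t, so z → −∞.

The LP is unbounded; z can be made arbitrarily small.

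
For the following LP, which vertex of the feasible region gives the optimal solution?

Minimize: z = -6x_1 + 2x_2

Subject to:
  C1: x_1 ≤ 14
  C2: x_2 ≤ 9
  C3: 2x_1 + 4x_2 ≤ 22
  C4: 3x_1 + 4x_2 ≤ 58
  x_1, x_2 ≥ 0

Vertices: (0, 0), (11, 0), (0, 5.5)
Evaluating z = -6x_1 + 2x_2 at each vertex:
  (0, 0): z = 0
  (11, 0): z = -66
  (0, 5.5): z = 11

The smallest value is z = -66, attained at (11, 0).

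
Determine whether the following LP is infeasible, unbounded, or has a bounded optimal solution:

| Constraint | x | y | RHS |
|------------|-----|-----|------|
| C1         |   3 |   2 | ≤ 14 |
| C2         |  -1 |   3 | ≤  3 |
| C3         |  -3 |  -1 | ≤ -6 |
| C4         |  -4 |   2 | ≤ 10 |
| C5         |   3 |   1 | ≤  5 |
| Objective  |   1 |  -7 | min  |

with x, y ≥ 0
C5 requires 3x + y ≤ 5, while C3 (-3x - y ≤ -6) is equivalent to 3x + y ≥ 6. Together they would need 6 ≤ 3x + y ≤ 5, which is impossible since 6 > 5. No point satisfies all constraints.

Infeasible: no point satisfies all constraints simultaneously.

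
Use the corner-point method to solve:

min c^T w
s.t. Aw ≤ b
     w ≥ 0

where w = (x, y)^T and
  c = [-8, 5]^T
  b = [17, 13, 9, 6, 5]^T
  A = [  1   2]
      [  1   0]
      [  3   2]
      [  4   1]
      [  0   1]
x = 1.5, y = 0, z = -12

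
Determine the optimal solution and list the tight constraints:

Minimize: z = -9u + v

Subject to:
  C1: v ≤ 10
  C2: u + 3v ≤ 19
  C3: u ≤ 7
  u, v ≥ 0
Optimal: u = 7, v = 0
Slack at optimum:
  C1: slack = 10
  C2: slack = 12
  C3: slack = 0 (binding)
  u ≥ 0: u = 7
  v ≥ 0: v = 0 (binding)
Binding constraints: C3, v ≥ 0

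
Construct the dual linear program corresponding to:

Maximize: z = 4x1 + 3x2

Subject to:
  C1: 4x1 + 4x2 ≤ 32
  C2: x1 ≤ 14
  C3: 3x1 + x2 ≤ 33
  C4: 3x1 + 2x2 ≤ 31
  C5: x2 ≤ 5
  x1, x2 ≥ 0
Minimize: z = 32y1 + 14y2 + 33y3 + 31y4 + 5y5

Subject to:
  C1: -4y1 - y2 - 3y3 - 3y4 ≤ -4
  C2: -4y1 - y3 - 2y4 - y5 ≤ -3
  y1, y2, y3, y4, y5 ≥ 0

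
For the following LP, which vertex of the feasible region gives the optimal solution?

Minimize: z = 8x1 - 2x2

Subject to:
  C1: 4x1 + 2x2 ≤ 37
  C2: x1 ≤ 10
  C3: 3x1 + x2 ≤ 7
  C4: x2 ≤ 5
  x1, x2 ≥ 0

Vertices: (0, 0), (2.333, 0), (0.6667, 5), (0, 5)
Evaluating z = 8x1 - 2x2 at each vertex:
  (0, 0): z = 0
  (2.333, 0): z = 18.67
  (0.6667, 5): z = -4.667
  (0, 5): z = -10

The smallest value is z = -10, attained at (0, 5).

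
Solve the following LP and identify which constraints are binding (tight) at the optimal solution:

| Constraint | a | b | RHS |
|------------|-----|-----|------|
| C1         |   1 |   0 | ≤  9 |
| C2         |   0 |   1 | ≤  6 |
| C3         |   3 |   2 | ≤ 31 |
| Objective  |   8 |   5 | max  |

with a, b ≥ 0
Optimal: a = 9, b = 2
Binding: C1, C3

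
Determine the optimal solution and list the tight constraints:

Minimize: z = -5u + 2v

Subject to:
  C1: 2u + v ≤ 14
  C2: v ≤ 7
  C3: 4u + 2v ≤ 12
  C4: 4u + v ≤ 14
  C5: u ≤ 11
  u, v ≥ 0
Optimal: u = 3, v = 0
Binding: C3, v ≥ 0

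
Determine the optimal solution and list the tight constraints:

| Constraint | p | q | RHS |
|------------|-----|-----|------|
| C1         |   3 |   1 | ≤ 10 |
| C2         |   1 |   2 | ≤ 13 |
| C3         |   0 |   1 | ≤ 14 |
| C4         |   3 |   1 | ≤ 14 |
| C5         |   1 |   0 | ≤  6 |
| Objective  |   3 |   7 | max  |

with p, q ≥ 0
Optimal: p = 0, q = 6.5
Slack at optimum:
  C1: slack = 3.5
  C2: slack = 0 (binding)
  C3: slack = 7.5
  C4: slack = 7.5
  C5: slack = 6
  p ≥ 0: p = 0 (binding)
  q ≥ 0: q = 6.5
Binding constraints: C2, p ≥ 0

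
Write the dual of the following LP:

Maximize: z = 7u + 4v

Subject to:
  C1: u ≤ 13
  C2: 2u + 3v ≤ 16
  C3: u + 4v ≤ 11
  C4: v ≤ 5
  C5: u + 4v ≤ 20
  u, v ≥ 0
Minimize: z = 13y1 + 16y2 + 11y3 + 5y4 + 20y5

Subject to:
  C1: -y1 - 2y2 - y3 - y5 ≤ -7
  C2: -3y2 - 4y3 - y4 - 4y5 ≤ -4
  y1, y2, y3, y4, y5 ≥ 0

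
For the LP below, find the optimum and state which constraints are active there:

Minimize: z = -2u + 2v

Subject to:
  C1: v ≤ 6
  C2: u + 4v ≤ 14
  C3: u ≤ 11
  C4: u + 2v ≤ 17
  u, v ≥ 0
Optimal: u = 11, v = 0
Slack at optimum:
  C1: slack = 6
  C2: slack = 3
  C3: slack = 0 (binding)
  C4: slack = 6
  u ≥ 0: u = 11
  v ≥ 0: v = 0 (binding)
Binding constraints: C3, v ≥ 0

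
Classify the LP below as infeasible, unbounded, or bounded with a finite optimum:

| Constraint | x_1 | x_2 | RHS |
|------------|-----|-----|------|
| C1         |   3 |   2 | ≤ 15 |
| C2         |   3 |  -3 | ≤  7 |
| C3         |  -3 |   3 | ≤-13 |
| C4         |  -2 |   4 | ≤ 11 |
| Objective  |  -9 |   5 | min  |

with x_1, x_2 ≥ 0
C2 requires 3x_1 - 3x_2 ≤ 7, while C3 (-3x_1 + 3x_2 ≤ -13) is equivalent to 3x_1 - 3x_2 ≥ 13. Together they would need 13 ≤ 3x_1 - 3x_2 ≤ 7, which is impossible since 13 > 7. No point satisfies all constraints.

Infeasible — the constraint set is empty.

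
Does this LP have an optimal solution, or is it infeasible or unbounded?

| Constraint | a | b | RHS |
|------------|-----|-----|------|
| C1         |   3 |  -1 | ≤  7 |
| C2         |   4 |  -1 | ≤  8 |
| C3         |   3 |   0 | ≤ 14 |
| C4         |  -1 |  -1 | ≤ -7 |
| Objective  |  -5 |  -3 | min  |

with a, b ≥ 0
Feasible point: (0, 7) satisfies every constraint, so the LP is feasible.
Direction d = (0, 1): for each constraint row a, a·d ≤ 0 —
  (3)(0) + (-1)(1) = -1 ≤ 0
  (4)(0) + (-1)(1) = -1 ≤ 0
  (3)(0) + (0)(1) = 0 ≤ 0
  (-1)(0) + (-1)(1) = -1 ≤ 0
and d ≥ 0, so (0, 7) + t·d stays feasible for every t ≥ 0. Along this ray z = -5a - 3b changes by -3 per unit t, so z → −∞.

Unbounded — the objective can decrease without bound over the feasible region.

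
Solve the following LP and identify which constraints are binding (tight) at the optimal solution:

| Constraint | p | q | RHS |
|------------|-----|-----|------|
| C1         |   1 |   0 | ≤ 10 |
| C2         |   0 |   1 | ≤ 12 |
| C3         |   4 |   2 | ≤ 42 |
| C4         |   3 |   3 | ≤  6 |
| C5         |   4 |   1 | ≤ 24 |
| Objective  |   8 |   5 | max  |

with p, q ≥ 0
Optimal: p = 2, q = 0
Slack at optimum:
  C1: slack = 8
  C2: slack = 12
  C3: slack = 34
  C4: slack = 0 (binding)
  C5: slack = 16
  p ≥ 0: p = 2
  q ≥ 0: q = 0 (binding)
Binding constraints: C4, q ≥ 0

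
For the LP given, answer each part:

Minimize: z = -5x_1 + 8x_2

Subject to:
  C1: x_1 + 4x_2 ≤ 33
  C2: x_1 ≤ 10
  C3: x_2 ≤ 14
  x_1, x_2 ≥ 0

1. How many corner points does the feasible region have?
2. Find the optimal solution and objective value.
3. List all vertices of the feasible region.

1. 4
2. x_1 = 10, x_2 = 0, z = -50
3. (0, 0), (10, 0), (10, 5.75), (0, 8.25)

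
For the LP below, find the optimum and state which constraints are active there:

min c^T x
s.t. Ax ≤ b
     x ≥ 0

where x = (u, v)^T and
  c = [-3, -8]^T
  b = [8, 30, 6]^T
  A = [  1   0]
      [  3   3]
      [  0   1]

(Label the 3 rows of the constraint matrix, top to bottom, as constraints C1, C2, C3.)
Optimal: u = 4, v = 6
Slack at optimum:
  C1: slack = 4
  C2: slack = 0 (binding)
  C3: slack = 0 (binding)
  u ≥ 0: u = 4
  v ≥ 0: v = 6
Binding constraints: C2, C3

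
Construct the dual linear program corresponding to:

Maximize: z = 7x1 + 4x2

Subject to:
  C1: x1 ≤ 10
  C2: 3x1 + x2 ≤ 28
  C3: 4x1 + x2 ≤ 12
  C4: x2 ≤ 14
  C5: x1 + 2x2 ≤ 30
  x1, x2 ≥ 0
Minimize: z = 10y1 + 28y2 + 12y3 + 14y4 + 30y5

Subject to:
  C1: -y1 - 3y2 - 4y3 - y5 ≤ -7
  C2: -y2 - y3 - y4 - 2y5 ≤ -4
  y1, y2, y3, y4, y5 ≥ 0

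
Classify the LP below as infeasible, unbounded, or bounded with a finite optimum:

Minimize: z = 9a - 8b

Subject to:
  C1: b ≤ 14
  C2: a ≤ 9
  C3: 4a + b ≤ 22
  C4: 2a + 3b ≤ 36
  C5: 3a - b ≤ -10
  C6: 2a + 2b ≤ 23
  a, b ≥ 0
The point (0, 11.5) satisfies every constraint, so the LP is feasible; the constraints give a ≤ 9 and b ≤ 14, which with a, b ≥ 0 keep the feasible region inside a bounded box. A feasible, bounded LP attains a finite optimum at a vertex.

Evaluating z = 9a - 8b at each vertex:
  (0, 10): z = -80
  (0.375, 11.12): z = -85.62
  (0, 11.5): z = -92

Bounded optimum: z* = -92 at (0, 11.5).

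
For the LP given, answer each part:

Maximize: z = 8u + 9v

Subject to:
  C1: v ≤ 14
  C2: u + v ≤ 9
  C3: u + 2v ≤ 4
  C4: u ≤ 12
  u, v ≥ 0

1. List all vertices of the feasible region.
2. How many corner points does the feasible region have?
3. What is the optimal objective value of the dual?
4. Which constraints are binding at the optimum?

1. (0, 0), (4, 0), (0, 2)
2. 3
3. 32 (by strong duality, equal to the primal optimum)
4. C3, v ≥ 0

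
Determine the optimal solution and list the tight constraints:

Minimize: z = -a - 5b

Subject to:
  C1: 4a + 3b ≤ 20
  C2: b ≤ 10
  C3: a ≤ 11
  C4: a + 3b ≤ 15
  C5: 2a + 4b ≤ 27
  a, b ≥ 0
Optimal: a = 0, b = 5
Slack at optimum:
  C1: slack = 5
  C2: slack = 5
  C3: slack = 11
  C4: slack = 0 (binding)
  C5: slack = 7
  a ≥ 0: a = 0 (binding)
  b ≥ 0: b = 5
Binding constraints: C4, a ≥ 0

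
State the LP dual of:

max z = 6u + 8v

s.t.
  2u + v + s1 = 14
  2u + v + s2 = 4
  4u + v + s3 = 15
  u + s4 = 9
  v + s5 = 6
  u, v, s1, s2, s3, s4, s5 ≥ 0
Minimize: z = 14y1 + 4y2 + 15y3 + 9y4 + 6y5

Subject to:
  C1: -2y1 - 2y2 - 4y3 - y4 ≤ -6
  C2: -y1 - y2 - y3 - y5 ≤ -8
  y1, y2, y3, y4, y5 ≥ 0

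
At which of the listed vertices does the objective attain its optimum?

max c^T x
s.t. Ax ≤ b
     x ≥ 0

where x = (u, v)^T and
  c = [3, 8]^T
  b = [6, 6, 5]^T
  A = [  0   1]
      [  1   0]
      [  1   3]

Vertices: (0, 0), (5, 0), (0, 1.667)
Evaluating z = 3u + 8v at each vertex:
  (0, 0): z = 0
  (5, 0): z = 15
  (0, 1.667): z = 13.33

The largest value is z = 15, attained at (5, 0).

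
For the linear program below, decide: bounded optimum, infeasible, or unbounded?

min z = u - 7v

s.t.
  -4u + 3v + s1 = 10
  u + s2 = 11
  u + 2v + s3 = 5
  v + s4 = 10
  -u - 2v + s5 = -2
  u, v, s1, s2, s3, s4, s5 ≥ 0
The point (0, 2.5) satisfies every constraint, so the LP is feasible; the constraints give u ≤ 11 and v ≤ 10, which with u, v ≥ 0 keep the feasible region inside a bounded box. A feasible, bounded LP attains a finite optimum at a vertex.

Evaluating z = u - 7v at each vertex:
  (2, 0): z = 2
  (5, 0): z = 5
  (0, 2.5): z = -17.5
  (0, 1): z = -7

The LP has an optimal solution: (0, 2.5) with z = -17.5.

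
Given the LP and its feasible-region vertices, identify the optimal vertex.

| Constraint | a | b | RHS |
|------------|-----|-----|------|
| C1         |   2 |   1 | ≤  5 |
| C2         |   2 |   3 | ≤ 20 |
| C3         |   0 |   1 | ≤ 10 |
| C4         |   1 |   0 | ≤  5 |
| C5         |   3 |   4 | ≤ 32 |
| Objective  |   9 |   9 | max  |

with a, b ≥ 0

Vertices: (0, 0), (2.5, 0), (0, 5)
Evaluating z = 9a + 9b at each vertex:
  (0, 0): z = 0
  (2.5, 0): z = 22.5
  (0, 5): z = 45

The largest value is z = 45, attained at (0, 5).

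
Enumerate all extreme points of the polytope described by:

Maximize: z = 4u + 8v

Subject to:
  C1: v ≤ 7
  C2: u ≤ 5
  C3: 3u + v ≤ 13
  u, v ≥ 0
Each vertex is the intersection of two constraint boundaries that also satisfies all remaining constraints:
  u = 0 and v = 0 → (0, 0)
  3u + v = 13 and v = 0 → (4.333, 0)
  v = 7 and 3u + v = 13 → (2, 7)
  v = 7 and u = 0 → (0, 7)

Vertices: (0, 0), (4.333, 0), (2, 7), (0, 7)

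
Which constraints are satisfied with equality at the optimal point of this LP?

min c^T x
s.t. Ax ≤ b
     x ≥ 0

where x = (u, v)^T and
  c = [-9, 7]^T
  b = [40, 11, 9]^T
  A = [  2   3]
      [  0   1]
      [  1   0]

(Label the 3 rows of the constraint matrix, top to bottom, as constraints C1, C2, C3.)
Optimal: u = 9, v = 0
Binding: C3, v ≥ 0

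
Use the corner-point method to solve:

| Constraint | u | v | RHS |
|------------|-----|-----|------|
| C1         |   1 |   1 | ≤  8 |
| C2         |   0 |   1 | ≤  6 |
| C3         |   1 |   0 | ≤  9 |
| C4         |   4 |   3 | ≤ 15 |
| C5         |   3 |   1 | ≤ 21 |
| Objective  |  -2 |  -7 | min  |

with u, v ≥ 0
Each vertex is the intersection of two constraint boundaries that also satisfies all remaining constraints:
  u = 0 and v = 0 → (0, 0)
  4u + 3v = 15 and v = 0 → (3.75, 0)
  4u + 3v = 15 and u = 0 → (0, 5)

Evaluating z = -2u - 7v at each vertex:
  (0, 0): z = 0
  (3.75, 0): z = -7.5
  (0, 5): z = -35

The minimum is at (0, 5) with z = -35.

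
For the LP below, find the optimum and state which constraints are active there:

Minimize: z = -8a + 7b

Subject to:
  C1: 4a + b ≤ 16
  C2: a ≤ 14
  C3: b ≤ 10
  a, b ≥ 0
Optimal: a = 4, b = 0
Binding: C1, b ≥ 0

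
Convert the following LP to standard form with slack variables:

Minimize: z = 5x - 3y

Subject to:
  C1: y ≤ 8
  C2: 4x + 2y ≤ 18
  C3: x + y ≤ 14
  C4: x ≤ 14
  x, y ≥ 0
min z = 5x - 3y

s.t.
  y + s1 = 8
  4x + 2y + s2 = 18
  x + y + s3 = 14
  x + s4 = 14
  x, y, s1, s2, s3, s4 ≥ 0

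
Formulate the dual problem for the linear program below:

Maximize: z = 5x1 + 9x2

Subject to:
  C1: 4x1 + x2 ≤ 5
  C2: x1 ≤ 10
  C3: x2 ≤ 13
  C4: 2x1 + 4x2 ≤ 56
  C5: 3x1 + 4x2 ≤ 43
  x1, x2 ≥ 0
Minimize: z = 5y1 + 10y2 + 13y3 + 56y4 + 43y5

Subject to:
  C1: -4y1 - y2 - 2y4 - 3y5 ≤ -5
  C2: -y1 - y3 - 4y4 - 4y5 ≤ -9
  y1, y2, y3, y4, y5 ≥ 0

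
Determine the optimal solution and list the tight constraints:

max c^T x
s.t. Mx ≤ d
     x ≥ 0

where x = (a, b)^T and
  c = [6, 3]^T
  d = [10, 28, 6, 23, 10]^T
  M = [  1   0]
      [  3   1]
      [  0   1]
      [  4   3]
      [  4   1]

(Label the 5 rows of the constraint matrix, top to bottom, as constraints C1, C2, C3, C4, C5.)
Optimal: a = 1, b = 6
Slack at optimum:
  C1: slack = 9
  C2: slack = 19
  C3: slack = 0 (binding)
  C4: slack = 1
  C5: slack = 0 (binding)
  a ≥ 0: a = 1
  b ≥ 0: b = 6
Binding constraints: C3, C5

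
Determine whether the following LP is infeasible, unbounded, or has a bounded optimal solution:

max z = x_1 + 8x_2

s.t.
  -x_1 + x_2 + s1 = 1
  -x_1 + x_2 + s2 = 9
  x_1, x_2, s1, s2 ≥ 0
Feasible point: (0, 0) satisfies every constraint, so the LP is feasible.
Direction d = (1, 0): for each constraint row a, a·d ≤ 0 —
  (-1)(1) + (1)(0) = -1 ≤ 0
  (-1)(1) + (1)(0) = -1 ≤ 0
and d ≥ 0, so (0, 0) + t·d stays feasible for every t ≥ 0. Along this ray z = x_1 + 8x_2 changes by 1 per unit t, so z → +∞.

Unbounded: there is a feasible ray along which z → +∞.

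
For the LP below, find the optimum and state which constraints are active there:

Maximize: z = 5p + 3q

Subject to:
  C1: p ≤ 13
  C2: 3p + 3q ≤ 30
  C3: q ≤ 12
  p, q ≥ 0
Optimal: p = 10, q = 0
Slack at optimum:
  C1: slack = 3
  C2: slack = 0 (binding)
  C3: slack = 12
  p ≥ 0: p = 10
  q ≥ 0: q = 0 (binding)
Binding constraints: C2, q ≥ 0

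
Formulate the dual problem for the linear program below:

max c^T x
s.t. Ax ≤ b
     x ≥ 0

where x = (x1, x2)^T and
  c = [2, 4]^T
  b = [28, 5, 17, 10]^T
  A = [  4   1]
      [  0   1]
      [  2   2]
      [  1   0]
Minimize: z = 28y1 + 5y2 + 17y3 + 10y4

Subject to:
  C1: -4y1 - 2y3 - y4 ≤ -2
  C2: -y1 - y2 - 2y3 ≤ -4
  y1, y2, y3, y4 ≥ 0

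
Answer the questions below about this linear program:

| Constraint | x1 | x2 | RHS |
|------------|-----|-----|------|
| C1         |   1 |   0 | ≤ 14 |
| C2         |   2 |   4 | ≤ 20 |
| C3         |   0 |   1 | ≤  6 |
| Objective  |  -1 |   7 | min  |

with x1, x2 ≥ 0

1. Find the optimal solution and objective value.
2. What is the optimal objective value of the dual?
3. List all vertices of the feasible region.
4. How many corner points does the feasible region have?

1. x1 = 10, x2 = 0, z = -10
2. -10 (by strong duality, equal to the primal optimum)
3. (0, 0), (10, 0), (0, 5)
4. 3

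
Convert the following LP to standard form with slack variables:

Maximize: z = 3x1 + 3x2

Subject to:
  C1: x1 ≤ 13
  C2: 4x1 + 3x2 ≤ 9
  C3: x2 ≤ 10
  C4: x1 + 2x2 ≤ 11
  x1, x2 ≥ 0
max z = 3x1 + 3x2

s.t.
  x1 + s1 = 13
  4x1 + 3x2 + s2 = 9
  x2 + s3 = 10
  x1 + 2x2 + s4 = 11
  x1, x2, s1, s2, s3, s4 ≥ 0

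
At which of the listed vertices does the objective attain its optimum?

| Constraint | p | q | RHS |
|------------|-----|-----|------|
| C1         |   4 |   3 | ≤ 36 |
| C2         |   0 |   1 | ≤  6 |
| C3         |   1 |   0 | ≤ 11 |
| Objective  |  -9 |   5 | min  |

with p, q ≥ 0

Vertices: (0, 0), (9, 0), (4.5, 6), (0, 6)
Evaluating z = -9p + 5q at each vertex:
  (0, 0): z = 0
  (9, 0): z = -81
  (4.5, 6): z = -10.5
  (0, 6): z = 30

The smallest value is z = -81, attained at (9, 0).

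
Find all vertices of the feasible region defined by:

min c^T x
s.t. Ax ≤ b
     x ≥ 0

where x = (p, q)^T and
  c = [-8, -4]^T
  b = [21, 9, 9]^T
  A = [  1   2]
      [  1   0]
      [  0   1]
Each vertex is the intersection of two constraint boundaries that also satisfies all remaining constraints:
  p = 0 and q = 0 → (0, 0)
  p = 9 and q = 0 → (9, 0)
  p + 2q = 21 and p = 9 → (9, 6)
  p + 2q = 21 and q = 9 → (3, 9)
  q = 9 and p = 0 → (0, 9)

Vertices: (0, 0), (9, 0), (9, 6), (3, 9), (0, 9)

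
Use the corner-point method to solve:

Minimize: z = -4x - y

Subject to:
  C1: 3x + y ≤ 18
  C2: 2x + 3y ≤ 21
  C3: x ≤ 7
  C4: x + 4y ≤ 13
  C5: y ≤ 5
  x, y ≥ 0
Each vertex is the intersection of two constraint boundaries that also satisfies all remaining constraints:
  x = 0 and y = 0 → (0, 0)
  3x + y = 18 and y = 0 → (6, 0)
  3x + y = 18 and x + 4y = 13 → (5.364, 1.909)
  x + 4y = 13 and x = 0 → (0, 3.25)

Evaluating z = -4x - y at each vertex:
  (0, 0): z = 0
  (6, 0): z = -24
  (5.364, 1.909): z = -23.36
  (0, 3.25): z = -3.25

The minimum is at (6, 0) with z = -24.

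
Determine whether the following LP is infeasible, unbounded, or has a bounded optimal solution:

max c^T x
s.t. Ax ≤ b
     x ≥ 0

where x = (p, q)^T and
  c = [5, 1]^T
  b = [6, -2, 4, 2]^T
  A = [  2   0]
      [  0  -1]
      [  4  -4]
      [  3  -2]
Feasible point: (0, 2) satisfies every constraint, so the LP is feasible.
Direction d = (0, 1): for each constraint row a, a·d ≤ 0 —
  (2)(0) + (0)(1) = 0 ≤ 0
  (0)(0) + (-1)(1) = -1 ≤ 0
  (4)(0) + (-4)(1) = -4 ≤ 0
  (3)(0) + (-2)(1) = -2 ≤ 0
and d ≥ 0, so (0, 2) + t·d stays feasible for every t ≥ 0. Along this ray z = 5p + q changes by 1 per unit t, so z → +∞.

The LP is unbounded; z can be made arbitrarily large.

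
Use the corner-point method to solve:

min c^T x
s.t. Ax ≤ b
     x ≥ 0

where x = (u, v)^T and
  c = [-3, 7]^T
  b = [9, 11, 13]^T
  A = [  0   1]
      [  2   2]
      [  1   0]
u = 5.5, v = 0, z = -16.5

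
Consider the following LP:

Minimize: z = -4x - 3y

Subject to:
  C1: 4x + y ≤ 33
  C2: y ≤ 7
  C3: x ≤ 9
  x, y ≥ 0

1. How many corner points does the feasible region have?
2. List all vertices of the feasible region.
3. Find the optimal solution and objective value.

1. 4
2. (0, 0), (8.25, 0), (6.5, 7), (0, 7)
3. x = 6.5, y = 7, z = -47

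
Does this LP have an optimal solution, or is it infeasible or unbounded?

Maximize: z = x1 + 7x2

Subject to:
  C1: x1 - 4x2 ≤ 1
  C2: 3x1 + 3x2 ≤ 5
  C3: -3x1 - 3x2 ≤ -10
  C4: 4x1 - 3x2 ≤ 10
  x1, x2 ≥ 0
C2 requires 3x1 + 3x2 ≤ 5, while C3 (-3x1 - 3x2 ≤ -10) is equivalent to 3x1 + 3x2 ≥ 10. Together they would need 10 ≤ 3x1 + 3x2 ≤ 5, which is impossible since 10 > 5. No point satisfies all constraints.

Infeasible: no point satisfies all constraints simultaneously.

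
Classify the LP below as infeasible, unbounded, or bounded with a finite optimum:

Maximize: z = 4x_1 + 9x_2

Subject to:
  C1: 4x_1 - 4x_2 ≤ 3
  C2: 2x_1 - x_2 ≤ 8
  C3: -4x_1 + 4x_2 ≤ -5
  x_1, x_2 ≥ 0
C1 requires 4x_1 - 4x_2 ≤ 3, while C3 (-4x_1 + 4x_2 ≤ -5) is equivalent to 4x_1 - 4x_2 ≥ 5. Together they would need 5 ≤ 4x_1 - 4x_2 ≤ 3, which is impossible since 5 > 3. No point satisfies all constraints.

The feasible region is empty; the LP is infeasible.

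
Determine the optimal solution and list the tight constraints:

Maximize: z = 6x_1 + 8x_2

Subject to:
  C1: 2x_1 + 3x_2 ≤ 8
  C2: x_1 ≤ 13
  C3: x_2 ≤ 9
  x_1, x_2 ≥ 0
Optimal: x_1 = 4, x_2 = 0
Slack at optimum:
  C1: slack = 0 (binding)
  C2: slack = 9
  C3: slack = 9
  x_1 ≥ 0: x_1 = 4
  x_2 ≥ 0: x_2 = 0 (binding)
Binding constraints: C1, x_2 ≥ 0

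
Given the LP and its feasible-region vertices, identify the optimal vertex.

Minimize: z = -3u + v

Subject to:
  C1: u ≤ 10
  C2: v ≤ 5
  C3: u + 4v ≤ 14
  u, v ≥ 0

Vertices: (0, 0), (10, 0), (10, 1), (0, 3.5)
Evaluating z = -3u + v at each vertex:
  (0, 0): z = 0
  (10, 0): z = -30
  (10, 1): z = -29
  (0, 3.5): z = 3.5

The smallest value is z = -30, attained at (10, 0).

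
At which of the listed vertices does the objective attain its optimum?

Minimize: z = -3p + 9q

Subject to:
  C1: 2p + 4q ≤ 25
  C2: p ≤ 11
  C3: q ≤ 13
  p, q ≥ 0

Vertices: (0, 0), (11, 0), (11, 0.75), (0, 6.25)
Evaluating z = -3p + 9q at each vertex:
  (0, 0): z = 0
  (11, 0): z = -33
  (11, 0.75): z = -26.25
  (0, 6.25): z = 56.25

The smallest value is z = -33, attained at (11, 0).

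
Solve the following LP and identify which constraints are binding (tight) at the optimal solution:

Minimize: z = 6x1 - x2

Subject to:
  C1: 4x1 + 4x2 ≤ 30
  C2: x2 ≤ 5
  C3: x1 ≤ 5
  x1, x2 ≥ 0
Optimal: x1 = 0, x2 = 5
Binding: C2, x1 ≥ 0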